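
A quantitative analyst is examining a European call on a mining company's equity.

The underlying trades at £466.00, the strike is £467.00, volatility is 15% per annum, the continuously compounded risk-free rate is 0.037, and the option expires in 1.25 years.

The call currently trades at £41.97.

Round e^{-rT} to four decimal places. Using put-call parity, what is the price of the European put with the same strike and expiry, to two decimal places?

£21.86

e^(−rT) = e^(−0.037·1.25) = 0.9548
Put-call parity: C − P = S − K·e^(−rT) = 466 − 467·0.9548 = 466 − 445.8916 = 20.1084
P = C − (C − P) = 41.97 − (20.1084) = 21.8616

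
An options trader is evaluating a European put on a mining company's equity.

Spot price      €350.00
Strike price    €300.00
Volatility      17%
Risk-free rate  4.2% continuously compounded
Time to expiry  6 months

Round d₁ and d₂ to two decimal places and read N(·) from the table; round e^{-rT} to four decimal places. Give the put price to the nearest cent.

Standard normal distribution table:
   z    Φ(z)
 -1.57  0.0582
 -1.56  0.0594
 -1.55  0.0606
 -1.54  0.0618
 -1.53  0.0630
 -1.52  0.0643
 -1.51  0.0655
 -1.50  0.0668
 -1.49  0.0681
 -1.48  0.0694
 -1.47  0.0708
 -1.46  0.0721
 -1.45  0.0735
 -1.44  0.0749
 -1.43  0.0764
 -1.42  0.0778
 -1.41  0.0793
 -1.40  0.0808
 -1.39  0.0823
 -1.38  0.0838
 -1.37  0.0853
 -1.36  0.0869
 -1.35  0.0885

T = 0.5;  σ√T = 0.1202
d₁ = [ln(350/300) + (0.042 + 0.17²/2)·0.5] / 0.1202 = [0.1542 + 0.0282] / 0.1202 = 1.5172 ⇒ 1.52
d₂ = d₁ − σ√T = 1.5172 − 0.1202 = 1.3970 ⇒ 1.40
e^(−rT) = e^(−0.042·0.5) = 0.9792
N(−d₂) = N(-1.40) = 0.0808;  N(−d₁) = N(-1.52) = 0.0643
P = 300·0.9792·0.0808 − 350·0.0643 = 23.7358 − 22.5050 = 1.2308

€1.23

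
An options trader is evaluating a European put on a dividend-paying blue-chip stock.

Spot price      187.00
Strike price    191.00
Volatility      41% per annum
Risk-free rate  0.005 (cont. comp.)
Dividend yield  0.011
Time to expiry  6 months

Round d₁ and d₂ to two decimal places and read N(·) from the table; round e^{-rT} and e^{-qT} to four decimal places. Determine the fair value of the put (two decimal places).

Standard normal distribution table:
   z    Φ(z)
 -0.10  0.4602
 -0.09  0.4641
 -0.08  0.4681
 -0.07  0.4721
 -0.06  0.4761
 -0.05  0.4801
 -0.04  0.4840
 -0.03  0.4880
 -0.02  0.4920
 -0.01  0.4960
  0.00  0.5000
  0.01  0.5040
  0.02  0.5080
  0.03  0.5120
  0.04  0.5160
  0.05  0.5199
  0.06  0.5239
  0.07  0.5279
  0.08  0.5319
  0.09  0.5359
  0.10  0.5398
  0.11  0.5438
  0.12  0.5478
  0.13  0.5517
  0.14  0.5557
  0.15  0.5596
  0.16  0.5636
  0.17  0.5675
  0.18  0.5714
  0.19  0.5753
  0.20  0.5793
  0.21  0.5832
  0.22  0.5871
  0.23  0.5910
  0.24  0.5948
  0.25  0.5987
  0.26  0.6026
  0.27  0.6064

σ√T = 0.41 × 0.7071 = 0.2899
ln(S/K) + (r − q + σ²/2)T = ln(187/191) + (0.005 − 0.011 + 0.41²/2)·0.5 = -0.0212 + 0.0390 = 0.0179
d₁ = 0.0179 / 0.2899 = 0.0616 → 0.06
d₂ = d₁ − σ√T = 0.0616 − 0.2899 = -0.2283 → -0.23
e^(−qT) = e^(−0.011·0.5) = 0.9945;  e^(−rT) = e^(−0.005·0.5) = 0.9975
N(−d₂) = N(0.23) = 0.5910;  N(−d₁) = N(-0.06) = 0.4761
P = 191·0.9975·0.5910 − 187·0.9945·0.4761 = 112.5988 − 88.5410 = 24.0578

24.06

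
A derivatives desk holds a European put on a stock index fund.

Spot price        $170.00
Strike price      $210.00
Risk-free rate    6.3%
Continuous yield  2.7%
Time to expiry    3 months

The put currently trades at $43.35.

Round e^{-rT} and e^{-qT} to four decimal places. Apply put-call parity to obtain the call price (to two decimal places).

$5.49

e^(−qT) = e^(−0.027·0.25) = 0.9933;  e^(−rT) = e^(−0.063·0.25) = 0.9844
Put-call parity: C − P = S·e^(−qT) − K·e^(−rT) = 170·0.9933 − 210·0.9844 = 168.8610 − 206.7240 = -37.8630
C = P + (C − P) = 43.35 + (-37.8630) = 5.4870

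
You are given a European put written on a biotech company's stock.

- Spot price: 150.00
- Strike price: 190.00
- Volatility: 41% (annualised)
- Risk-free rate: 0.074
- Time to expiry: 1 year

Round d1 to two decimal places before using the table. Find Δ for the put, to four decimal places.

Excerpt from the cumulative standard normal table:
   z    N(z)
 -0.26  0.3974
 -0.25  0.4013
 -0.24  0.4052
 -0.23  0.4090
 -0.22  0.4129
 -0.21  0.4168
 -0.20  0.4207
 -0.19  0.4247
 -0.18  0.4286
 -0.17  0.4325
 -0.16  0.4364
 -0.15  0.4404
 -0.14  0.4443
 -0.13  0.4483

-0.5753

T = 1;  σ√T = 0.4100
d₁ = [ln(150/190) + (0.074 + ½·0.41²)·1] / (σ√T) = (-0.2364 + 0.1580) / 0.4100 = -0.1911 which rounds to -0.19
N(d₁) = N(-0.19) = 0.4247
Δ_put = N(d₁) − 1 = 0.4247 − 1 = -0.5753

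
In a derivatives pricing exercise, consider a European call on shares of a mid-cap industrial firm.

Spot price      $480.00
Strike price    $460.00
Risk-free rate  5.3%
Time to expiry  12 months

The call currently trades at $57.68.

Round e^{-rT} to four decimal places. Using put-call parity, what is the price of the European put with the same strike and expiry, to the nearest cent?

exp(−rT) = exp(−0.053·1) = 0.9484
Put-call parity: C − P = S − K·e^(−rT) = 480 − 460·0.9484 = 480 − 436.2640 = 43.7360
P = C − (C − P) = 57.68 − (43.7360) = 13.9440

$13.94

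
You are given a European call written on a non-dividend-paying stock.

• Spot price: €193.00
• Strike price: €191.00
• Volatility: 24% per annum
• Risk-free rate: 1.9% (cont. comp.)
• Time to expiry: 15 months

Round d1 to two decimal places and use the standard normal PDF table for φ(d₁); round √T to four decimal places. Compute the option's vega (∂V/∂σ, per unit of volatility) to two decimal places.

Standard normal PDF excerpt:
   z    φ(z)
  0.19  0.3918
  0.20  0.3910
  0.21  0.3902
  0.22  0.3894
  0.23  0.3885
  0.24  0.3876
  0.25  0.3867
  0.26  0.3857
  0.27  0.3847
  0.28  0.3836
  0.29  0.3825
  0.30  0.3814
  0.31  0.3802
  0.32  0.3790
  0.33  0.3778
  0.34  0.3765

83.22

T = 1.25;  σ√T = 0.2683
d₁ = [ln(193/191) + (0.019 + ½·0.24²)·1.25] / (σ√T) = (0.0104 + 0.0597) / 0.2683 = 0.2615 → 0.26
√T = √1.25 = 1.1180
φ(d₁) = φ(0.26) = 0.3857
vega = S·φ(d₁)·√T = 193·0.3857·1.1180 = 83.2240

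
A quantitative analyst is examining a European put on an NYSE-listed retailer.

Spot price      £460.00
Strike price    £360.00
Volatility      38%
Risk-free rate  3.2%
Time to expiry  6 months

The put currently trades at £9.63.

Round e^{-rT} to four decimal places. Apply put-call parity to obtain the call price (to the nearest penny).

£115.35

e^(−rT) = e^(−0.032·0.5) = 0.9841
Put-call parity: C − P = S − K·e^(−rT) = 460 − 360·0.9841 = 460 − 354.2760 = 105.7240
C = P + (C − P) = 9.63 + (105.7240) = 115.3540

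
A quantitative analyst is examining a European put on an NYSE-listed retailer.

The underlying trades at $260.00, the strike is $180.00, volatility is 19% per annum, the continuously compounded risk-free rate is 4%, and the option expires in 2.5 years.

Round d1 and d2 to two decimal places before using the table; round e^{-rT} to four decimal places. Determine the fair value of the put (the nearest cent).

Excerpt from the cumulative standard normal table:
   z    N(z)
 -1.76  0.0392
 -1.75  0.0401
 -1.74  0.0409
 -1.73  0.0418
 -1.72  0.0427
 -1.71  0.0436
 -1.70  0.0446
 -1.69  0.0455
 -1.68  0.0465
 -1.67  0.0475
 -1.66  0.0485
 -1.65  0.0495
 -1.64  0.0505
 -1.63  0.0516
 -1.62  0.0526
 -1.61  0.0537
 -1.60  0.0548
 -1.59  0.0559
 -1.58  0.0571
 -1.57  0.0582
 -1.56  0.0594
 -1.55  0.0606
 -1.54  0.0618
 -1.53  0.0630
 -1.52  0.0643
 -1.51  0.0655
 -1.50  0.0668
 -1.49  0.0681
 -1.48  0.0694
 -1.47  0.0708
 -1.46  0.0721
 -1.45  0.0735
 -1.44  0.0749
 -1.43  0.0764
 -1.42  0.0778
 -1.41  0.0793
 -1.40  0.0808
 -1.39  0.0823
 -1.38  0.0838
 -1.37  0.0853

σ√T = 0.19 × 1.5811 = 0.3004
d₁ = [ln(260/180) + (0.04 + 0.19²/2)·2.5] / 0.3004 = [0.3677 + 0.1451] / 0.3004 = 1.7071 which rounds to 1.71
d₂ = d₁ − σ√T = 1.7071 − 0.3004 = 1.4067 which rounds to 1.41
e^(−rT) = e^(−0.04·2.5) = 0.9048
N(−d₂) = N(-1.41) = 0.0793;  N(−d₁) = N(-1.71) = 0.0436
P = 180·0.9048·0.0793 − 260·0.0436 = 12.9151 − 11.3360 = 1.5791

$1.58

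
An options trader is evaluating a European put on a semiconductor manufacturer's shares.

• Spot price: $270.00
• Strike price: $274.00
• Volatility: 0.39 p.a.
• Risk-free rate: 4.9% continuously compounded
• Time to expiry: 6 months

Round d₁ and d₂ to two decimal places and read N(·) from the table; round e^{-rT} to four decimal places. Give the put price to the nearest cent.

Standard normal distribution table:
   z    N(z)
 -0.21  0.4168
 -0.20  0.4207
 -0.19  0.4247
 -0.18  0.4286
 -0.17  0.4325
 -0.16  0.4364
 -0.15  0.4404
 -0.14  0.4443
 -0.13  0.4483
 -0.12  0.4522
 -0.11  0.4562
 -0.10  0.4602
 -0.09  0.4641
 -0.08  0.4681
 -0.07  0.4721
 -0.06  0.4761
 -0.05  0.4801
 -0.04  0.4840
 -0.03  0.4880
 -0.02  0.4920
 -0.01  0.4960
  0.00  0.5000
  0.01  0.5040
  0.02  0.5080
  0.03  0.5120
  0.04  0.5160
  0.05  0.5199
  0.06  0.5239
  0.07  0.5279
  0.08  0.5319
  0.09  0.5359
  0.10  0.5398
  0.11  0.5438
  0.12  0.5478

$27.55

σ√T = 0.39·√0.5 = 0.2758
d₁ = [ln(270/274) + (0.049 + 0.39²/2)·0.5] / 0.2758 = [-0.0147 + 0.0625] / 0.2758 = 0.1734 ⇒ 0.17
d₂ = d₁ − σ√T = 0.1734 − 0.2758 = -0.1024 ⇒ -0.10
exp(−rT) = exp(−0.049·0.5) = 0.9758
N(−d₂) = N(0.10) = 0.5398;  N(−d₁) = N(-0.17) = 0.4325
P = 274·0.9758·0.5398 − 270·0.4325 = 144.3259 − 116.7750 = 27.5509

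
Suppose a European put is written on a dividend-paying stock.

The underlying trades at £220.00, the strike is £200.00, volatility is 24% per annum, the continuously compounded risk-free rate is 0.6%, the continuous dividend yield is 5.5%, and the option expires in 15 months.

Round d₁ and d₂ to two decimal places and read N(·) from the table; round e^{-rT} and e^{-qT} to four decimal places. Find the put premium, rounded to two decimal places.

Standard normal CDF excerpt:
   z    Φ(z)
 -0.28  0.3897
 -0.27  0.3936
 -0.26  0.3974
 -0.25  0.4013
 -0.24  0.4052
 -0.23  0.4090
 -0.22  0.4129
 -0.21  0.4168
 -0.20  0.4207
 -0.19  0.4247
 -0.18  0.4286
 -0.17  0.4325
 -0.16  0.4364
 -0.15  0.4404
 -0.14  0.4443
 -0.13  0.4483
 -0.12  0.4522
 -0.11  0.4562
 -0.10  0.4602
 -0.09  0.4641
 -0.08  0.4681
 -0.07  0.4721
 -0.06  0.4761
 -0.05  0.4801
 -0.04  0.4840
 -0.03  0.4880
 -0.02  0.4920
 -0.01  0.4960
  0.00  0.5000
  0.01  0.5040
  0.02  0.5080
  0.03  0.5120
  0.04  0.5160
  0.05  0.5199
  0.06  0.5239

£18.42

σ√T = 0.24 × 1.1180 = 0.2683
ln(S/K) + (r − q + σ²/2)T = ln(220/200) + (0.006 − 0.055 + 0.24²/2)·1.25 = 0.0953 − 0.0253 = 0.0701
d₁ = 0.0701 / 0.2683 = 0.2611 ≈ 0.26
d₂ = d₁ − σ√T = 0.2611 − 0.2683 = -0.0072 ≈ -0.01
e^(−qT) = e^(−0.055·1.25) = 0.9336;  e^(−rT) = e^(−0.006·1.25) = 0.9925
N(−d₂) = N(0.01) = 0.5040;  N(−d₁) = N(-0.26) = 0.3974
P = 200·0.9925·0.5040 − 220·0.9336·0.3974 = 100.0440 − 81.6228 = 18.4212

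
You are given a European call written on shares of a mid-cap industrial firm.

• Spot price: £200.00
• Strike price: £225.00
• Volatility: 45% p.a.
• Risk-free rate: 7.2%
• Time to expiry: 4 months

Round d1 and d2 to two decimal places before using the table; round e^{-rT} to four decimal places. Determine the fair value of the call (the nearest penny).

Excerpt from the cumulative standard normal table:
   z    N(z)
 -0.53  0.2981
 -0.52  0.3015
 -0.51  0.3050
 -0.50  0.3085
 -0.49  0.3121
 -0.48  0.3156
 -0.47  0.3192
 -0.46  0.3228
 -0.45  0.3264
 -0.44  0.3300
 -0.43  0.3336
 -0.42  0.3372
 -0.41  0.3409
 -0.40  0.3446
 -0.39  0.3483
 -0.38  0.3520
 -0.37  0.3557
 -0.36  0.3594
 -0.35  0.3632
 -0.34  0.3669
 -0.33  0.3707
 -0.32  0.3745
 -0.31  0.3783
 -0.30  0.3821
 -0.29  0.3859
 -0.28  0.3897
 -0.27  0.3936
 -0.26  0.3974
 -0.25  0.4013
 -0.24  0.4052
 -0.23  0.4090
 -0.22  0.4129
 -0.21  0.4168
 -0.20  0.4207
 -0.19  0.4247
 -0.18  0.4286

σ√T = 0.45 × 0.5774 = 0.2598
d₁ = [ln(200/225) + (0.072 + 0.45²/2)·0.3333] / 0.2598 = [-0.1178 + 0.0578] / 0.2598 = -0.2311 which rounds to -0.23
d₂ = d₁ − σ√T = -0.2311 − 0.2598 = -0.4909 which rounds to -0.49
exp(−rT) = exp(−0.072·0.3333) = 0.9763
C = 200·N(-0.23) − 225·0.9763·N(-0.49) = 200·0.4090 − 225·0.9763·0.3121 = 81.8000 − 68.5582 = 13.2418

£13.24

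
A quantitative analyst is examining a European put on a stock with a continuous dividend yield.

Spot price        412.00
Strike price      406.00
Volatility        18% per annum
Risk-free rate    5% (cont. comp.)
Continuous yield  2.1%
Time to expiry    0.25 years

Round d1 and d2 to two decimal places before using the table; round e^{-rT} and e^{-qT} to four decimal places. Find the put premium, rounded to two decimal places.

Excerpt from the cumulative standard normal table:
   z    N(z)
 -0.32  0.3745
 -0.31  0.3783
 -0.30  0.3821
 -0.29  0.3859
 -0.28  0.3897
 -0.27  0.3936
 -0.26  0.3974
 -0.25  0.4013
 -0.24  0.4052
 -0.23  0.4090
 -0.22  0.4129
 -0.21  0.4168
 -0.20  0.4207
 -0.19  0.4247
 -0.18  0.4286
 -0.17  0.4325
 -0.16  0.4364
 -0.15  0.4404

σ√T = 0.18·√0.25 = 0.0900
d₁ = [ln(412/406) + (0.05 − 0.021 + 0.18²/2)·0.25] / 0.0900 = [0.0147 + 0.0113] / 0.0900 = 0.2886 which rounds to 0.29
d₂ = d₁ − σ√T = 0.2886 − 0.0900 = 0.1986 which rounds to 0.20
exp(−qT) = exp(−0.021·0.25) = 0.9948;  exp(−rT) = exp(−0.05·0.25) = 0.9876
P = 406·0.9876·N(-0.20) − 412·0.9948·N(-0.29) = 406·0.9876·0.4207 − 412·0.9948·0.3859 = 168.6862 − 158.1640 = 10.5222

10.52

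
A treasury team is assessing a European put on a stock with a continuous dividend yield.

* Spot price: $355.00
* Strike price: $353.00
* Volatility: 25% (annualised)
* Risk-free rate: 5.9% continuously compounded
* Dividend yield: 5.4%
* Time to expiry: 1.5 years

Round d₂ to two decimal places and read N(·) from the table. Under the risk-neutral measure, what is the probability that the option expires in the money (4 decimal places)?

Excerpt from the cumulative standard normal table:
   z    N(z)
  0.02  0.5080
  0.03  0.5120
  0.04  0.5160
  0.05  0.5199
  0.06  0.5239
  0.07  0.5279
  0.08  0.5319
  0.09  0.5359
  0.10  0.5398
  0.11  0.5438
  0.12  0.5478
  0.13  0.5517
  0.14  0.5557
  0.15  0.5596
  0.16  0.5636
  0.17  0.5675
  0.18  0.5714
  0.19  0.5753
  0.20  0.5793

0.5438

σ√T = 0.25 × 1.2247 = 0.3062
d₁ = [ln(355/353) + (0.059 − 0.054 + 0.25²/2)·1.5] / 0.3062 = [0.0056 + 0.0544] / 0.3062 = 0.1960 ≈ 0.20
d₂ = d₁ − σ√T = 0.1960 − 0.3062 = -0.1101 ≈ -0.11
Pr(exercise) under Q = N(−d₂) = N(0.11) = 0.5438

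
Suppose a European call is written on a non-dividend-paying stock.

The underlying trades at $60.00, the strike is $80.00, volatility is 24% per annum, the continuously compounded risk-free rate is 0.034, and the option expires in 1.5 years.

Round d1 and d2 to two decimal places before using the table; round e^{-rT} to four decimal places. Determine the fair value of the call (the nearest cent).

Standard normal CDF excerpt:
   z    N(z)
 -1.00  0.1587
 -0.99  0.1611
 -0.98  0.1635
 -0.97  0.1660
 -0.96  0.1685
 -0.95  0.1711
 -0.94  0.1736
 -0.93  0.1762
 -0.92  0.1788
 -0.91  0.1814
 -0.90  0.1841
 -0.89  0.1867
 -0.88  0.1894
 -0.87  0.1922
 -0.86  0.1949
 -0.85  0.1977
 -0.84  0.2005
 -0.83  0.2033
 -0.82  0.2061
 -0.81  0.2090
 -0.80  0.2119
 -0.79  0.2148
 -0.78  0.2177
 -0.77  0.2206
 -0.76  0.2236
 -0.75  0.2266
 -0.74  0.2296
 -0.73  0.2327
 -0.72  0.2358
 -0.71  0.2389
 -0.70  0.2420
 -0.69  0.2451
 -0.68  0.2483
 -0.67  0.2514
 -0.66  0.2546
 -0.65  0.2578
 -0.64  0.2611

σ√T = 0.24 × 1.2247 = 0.2939
d₁ = [ln(60/80) + (0.034 + ½·0.24²)·1.5] / (σ√T) = (-0.2877 + 0.0942) / 0.2939 = -0.6582 ≈ -0.66
d₂ = -0.6582 − 0.2939 = -0.9522 ≈ -0.95
exp(−rT) = exp(−0.034·1.5) = 0.9503
C = 60·N(-0.66) − 80·0.9503·N(-0.95) = 60·0.2546 − 80·0.9503·0.1711 = 15.2760 − 13.0077 = 2.2683

$2.27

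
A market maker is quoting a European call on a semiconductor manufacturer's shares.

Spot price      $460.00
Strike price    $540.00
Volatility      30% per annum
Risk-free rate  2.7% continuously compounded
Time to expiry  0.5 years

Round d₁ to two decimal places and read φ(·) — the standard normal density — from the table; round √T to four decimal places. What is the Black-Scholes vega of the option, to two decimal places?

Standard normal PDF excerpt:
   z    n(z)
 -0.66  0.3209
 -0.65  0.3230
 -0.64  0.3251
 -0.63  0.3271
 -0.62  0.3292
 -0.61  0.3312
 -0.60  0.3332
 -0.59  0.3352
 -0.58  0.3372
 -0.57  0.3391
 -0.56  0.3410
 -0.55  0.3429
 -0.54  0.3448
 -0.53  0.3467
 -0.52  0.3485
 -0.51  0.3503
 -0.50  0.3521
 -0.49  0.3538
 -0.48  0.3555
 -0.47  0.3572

109.03

σ√T = 0.3·√0.5 = 0.2121
d₁ = [ln(460/540) + (0.027 + 0.3²/2)·0.5] / 0.2121 = [-0.1603 + 0.0360] / 0.2121 = -0.5862 ≈ -0.59
√T = √0.5 = 0.7071
φ(d₁) = φ(-0.59) = 0.3352
vega = S·φ(d₁)·√T = 460·0.3352·0.7071 = 109.0292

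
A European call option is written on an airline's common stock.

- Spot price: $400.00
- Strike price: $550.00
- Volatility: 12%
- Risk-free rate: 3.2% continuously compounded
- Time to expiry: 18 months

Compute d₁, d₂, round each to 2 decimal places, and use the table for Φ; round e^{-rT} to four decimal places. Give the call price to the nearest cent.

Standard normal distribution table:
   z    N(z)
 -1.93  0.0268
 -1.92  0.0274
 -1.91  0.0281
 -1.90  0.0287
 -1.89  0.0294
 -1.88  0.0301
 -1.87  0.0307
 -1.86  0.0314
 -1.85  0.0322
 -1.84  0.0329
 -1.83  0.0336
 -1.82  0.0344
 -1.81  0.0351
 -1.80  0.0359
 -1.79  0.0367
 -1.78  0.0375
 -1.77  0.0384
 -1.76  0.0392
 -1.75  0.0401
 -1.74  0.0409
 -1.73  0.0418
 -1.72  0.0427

$0.63

σ√T = 0.12·√1.5 = 0.1470
d₁ = [ln(400/550) + (0.032 + 0.12²/2)·1.5] / 0.1470 = [-0.3185 + 0.0588] / 0.1470 = -1.7667 → -1.77
d₂ = d₁ − σ√T = -1.7667 − 0.1470 = -1.9137 → -1.91
e^(−rT) = e^(−0.032·1.5) = 0.9531
N(d₁) = N(-1.77) = 0.0384;  N(d₂) = N(-1.91) = 0.0281
C = 400·0.0384 − 550·0.9531·0.0281 = 15.3600 − 14.7302 = 0.6298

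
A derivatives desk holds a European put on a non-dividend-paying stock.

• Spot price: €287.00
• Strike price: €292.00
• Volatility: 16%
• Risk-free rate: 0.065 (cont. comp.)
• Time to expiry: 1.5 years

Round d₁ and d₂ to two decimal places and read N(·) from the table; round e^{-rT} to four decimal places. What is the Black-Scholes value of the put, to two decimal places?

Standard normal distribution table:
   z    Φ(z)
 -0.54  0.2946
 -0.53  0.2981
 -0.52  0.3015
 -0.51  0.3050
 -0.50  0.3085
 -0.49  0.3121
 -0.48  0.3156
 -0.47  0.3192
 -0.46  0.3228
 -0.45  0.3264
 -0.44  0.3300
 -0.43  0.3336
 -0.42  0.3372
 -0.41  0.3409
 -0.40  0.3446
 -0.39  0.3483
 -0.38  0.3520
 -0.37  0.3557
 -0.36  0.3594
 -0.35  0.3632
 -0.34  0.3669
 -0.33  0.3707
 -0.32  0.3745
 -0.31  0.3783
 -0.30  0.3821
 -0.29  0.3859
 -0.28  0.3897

€12.67

σ√T = 0.16 × 1.2247 = 0.1960
ln(S/K) + (r + σ²/2)T = ln(287/292) + (0.065 + 0.16²/2)·1.5 = -0.0173 + 0.1167 = 0.0994
d₁ = 0.0994 / 0.1960 = 0.5074 ⇒ 0.51
d₂ = d₁ − σ√T = 0.5074 − 0.1960 = 0.3114 ⇒ 0.31
exp(−rT) = exp(−0.065·1.5) = 0.9071
N(−d₂) = N(-0.31) = 0.3783;  N(−d₁) = N(-0.51) = 0.3050
P = 292·0.9071·0.3783 − 287·0.3050 = 100.2015 − 87.5350 = 12.6665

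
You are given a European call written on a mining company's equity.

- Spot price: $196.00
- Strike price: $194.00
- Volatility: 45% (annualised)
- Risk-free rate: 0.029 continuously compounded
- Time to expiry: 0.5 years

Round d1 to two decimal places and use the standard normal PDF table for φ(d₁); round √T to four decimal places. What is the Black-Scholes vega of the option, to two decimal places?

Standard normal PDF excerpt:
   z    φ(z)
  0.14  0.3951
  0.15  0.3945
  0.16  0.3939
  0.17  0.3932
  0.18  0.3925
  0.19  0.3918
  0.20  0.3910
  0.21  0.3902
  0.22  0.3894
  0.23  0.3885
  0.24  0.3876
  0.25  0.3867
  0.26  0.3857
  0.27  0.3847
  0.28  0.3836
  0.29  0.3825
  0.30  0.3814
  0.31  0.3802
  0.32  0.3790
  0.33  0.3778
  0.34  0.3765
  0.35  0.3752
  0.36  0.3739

σ√T = 0.45 × 0.7071 = 0.3182
d₁ = [ln(196/194) + (0.029 + 0.45²/2)·0.5] / 0.3182 = [0.0103 + 0.0651] / 0.3182 = 0.2369 ≈ 0.24
√T = √0.5 = 0.7071
φ(d₁) = φ(0.24) = 0.3876
vega = S·φ(d₁)·√T = 196·0.3876·0.7071 = 53.7181
(Call and put vega coincide under Black-Scholes.)

53.72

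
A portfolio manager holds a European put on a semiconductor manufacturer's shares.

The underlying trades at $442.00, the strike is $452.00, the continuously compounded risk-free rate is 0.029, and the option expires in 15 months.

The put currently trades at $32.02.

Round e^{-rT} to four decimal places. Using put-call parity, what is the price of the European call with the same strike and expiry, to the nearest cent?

$38.11

e^(−rT) = e^(−0.029·1.25) = 0.9644
Put-call parity: C − P = S − K·e^(−rT) = 442 − 452·0.9644 = 442 − 435.9088 = 6.0912
C = P + (C − P) = 32.02 + (6.0912) = 38.1112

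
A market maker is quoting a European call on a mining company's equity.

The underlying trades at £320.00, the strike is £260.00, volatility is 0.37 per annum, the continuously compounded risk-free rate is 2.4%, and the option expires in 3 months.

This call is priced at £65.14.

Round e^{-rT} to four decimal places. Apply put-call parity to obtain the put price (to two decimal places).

exp(−rT) = exp(−0.024·0.25) = 0.9940
Put-call parity: C − P = S − K·e^(−rT) = 320 − 260·0.9940 = 320 − 258.4400 = 61.5600
P = C − (C − P) = 65.14 − (61.5600) = 3.5800

£3.58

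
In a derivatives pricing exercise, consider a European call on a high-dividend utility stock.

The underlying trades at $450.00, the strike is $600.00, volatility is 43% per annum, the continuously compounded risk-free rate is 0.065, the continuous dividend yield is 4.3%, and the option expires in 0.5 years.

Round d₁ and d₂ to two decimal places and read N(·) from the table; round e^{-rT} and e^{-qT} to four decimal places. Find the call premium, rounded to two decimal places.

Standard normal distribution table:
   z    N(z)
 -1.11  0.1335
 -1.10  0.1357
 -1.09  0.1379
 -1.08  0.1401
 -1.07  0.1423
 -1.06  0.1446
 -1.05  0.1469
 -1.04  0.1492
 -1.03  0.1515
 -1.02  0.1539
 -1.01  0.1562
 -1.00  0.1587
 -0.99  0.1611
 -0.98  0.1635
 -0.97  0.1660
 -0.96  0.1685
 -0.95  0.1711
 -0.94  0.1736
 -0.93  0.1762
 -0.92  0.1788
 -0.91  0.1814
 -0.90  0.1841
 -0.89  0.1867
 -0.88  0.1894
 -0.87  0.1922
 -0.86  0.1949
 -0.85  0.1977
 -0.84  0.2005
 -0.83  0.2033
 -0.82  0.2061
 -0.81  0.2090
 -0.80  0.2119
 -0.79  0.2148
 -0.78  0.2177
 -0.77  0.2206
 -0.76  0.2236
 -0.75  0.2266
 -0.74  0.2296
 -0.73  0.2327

σ√T = 0.43·√0.5 = 0.3041
d₁ = [ln(450/600) + (0.065 − 0.043 + ½·0.43²)·0.5] / (σ√T) = (-0.2877 + 0.0572) / 0.3041 = -0.7579 which rounds to -0.76
d₂ = -0.7579 − 0.3041 = -1.0620 which rounds to -1.06
e^(−qT) = e^(−0.043·0.5) = 0.9787;  e^(−rT) = e^(−0.065·0.5) = 0.9680
C = 450·0.9787·N(-0.76) − 600·0.9680·N(-1.06) = 450·0.9787·0.2236 − 600·0.9680·0.1446 = 98.4768 − 83.9837 = 14.4931

$14.49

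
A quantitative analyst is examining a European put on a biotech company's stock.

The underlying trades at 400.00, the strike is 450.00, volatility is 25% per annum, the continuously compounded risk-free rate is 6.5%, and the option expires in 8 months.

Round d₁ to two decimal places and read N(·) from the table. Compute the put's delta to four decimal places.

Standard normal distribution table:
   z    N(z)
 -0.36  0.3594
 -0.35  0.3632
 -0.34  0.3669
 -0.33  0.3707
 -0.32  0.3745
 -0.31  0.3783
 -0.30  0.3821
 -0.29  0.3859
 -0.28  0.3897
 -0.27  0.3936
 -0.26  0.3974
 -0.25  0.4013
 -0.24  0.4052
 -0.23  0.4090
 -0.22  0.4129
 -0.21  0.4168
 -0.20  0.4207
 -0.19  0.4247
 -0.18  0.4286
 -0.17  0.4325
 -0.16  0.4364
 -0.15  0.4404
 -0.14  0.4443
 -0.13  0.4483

-0.6026

σ√T = 0.25 × 0.8165 = 0.2041
ln(S/K) + (r + σ²/2)T = ln(400/450) + (0.065 + 0.25²/2)·0.6667 = -0.1178 + 0.0642 = -0.0536
d₁ = -0.0536 / 0.2041 = -0.2627 which rounds to -0.26
N(d₁) = N(-0.26) = 0.3974
Δ_put = N(d₁) − 1 = 0.3974 − 1 = -0.6026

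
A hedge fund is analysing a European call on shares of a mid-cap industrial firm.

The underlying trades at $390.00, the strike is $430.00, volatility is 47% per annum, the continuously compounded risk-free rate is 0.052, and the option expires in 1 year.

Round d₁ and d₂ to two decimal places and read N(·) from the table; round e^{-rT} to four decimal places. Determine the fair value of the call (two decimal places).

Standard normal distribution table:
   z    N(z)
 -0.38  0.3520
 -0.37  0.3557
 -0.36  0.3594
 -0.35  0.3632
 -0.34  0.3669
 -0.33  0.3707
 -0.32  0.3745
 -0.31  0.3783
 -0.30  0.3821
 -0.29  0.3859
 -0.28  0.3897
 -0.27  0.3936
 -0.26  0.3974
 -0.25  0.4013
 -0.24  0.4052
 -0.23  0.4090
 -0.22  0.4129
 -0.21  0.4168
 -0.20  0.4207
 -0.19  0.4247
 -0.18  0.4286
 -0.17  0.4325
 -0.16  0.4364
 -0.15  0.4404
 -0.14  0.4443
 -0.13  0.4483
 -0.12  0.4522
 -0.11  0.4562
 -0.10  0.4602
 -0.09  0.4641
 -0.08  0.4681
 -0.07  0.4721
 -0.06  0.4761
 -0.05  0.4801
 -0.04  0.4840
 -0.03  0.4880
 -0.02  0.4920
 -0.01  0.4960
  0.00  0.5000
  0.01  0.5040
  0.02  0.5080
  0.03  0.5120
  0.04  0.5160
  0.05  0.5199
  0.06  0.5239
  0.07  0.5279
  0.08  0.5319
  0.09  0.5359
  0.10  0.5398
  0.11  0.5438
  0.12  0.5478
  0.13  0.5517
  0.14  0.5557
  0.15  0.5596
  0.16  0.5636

$65.40

σ√T = 0.47·√1 = 0.4700
d₁ = [ln(390/430) + (0.052 + 0.47²/2)·1] / 0.4700 = [-0.0976 + 0.1624] / 0.4700 = 0.1379 ≈ 0.14
d₂ = d₁ − σ√T = 0.1379 − 0.4700 = -0.3321 ≈ -0.33
exp(−rT) = exp(−0.052·1) = 0.9493
N(d₁) = N(0.14) = 0.5557;  N(d₂) = N(-0.33) = 0.3707
C = 390·0.5557 − 430·0.9493·0.3707 = 216.7230 − 151.3194 = 65.4036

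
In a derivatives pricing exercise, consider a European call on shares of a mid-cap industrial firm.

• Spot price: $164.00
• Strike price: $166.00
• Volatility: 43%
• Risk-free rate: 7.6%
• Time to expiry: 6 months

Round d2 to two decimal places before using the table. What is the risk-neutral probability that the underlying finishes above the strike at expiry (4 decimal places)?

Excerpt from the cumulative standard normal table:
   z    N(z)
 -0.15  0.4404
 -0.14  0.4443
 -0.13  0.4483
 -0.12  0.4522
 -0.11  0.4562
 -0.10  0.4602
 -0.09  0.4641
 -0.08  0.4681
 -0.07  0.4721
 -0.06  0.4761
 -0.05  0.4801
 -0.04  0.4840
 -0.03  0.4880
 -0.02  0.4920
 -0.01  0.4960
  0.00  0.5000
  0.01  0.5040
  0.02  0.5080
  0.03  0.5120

σ√T = 0.43 × 0.7071 = 0.3041
d₁ = [ln(164/166) + (0.076 + 0.43²/2)·0.5] / 0.3041 = [-0.0121 + 0.0842] / 0.3041 = 0.2371 ⇒ 0.24
d₂ = d₁ − σ√T = 0.2371 − 0.3041 = -0.0669 ⇒ -0.07
Risk-neutral Pr[S_T > K] = N(d₂) = N(-0.07) = 0.4721

0.4721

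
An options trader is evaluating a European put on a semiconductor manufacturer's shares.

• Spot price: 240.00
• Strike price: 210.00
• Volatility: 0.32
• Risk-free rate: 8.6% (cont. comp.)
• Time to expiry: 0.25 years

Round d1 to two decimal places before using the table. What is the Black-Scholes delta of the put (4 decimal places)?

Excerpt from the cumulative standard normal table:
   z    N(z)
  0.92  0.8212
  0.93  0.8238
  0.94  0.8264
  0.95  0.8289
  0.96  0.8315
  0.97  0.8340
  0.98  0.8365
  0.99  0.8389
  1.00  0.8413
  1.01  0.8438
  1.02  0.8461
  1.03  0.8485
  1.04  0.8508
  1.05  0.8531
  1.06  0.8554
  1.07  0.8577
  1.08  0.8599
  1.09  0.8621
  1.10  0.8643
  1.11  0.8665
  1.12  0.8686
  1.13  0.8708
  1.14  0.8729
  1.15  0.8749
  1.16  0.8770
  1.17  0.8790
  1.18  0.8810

-0.1469

T = 0.25;  σ√T = 0.1600
d₁ = [ln(240/210) + (0.086 + 0.32²/2)·0.25] / 0.1600 = [0.1335 + 0.0343] / 0.1600 = 1.0489 which rounds to 1.05
N(d₁) = N(1.05) = 0.8531
Δ_put = N(d₁) − 1 = 0.8531 − 1 = -0.1469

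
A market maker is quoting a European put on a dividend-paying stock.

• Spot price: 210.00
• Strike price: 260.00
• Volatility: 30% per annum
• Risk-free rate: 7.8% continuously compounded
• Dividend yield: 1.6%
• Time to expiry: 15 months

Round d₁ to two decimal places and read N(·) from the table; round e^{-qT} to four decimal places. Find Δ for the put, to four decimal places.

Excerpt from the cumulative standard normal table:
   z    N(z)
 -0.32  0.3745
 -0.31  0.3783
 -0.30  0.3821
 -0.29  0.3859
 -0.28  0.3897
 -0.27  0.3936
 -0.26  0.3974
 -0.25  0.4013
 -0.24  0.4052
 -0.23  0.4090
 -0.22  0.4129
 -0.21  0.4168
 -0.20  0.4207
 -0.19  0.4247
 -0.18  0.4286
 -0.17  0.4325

-0.5830

σ√T = 0.3·√1.25 = 0.3354
d₁ = [ln(210/260) + (0.078 − 0.016 + ½·0.3²)·1.25] / (σ√T) = (-0.2136 + 0.1338) / 0.3354 = -0.2380 ⇒ -0.24
N(d₁) = N(-0.24) = 0.4052
Δ_put = exp(−qT)·(N(d₁) − 1) = 0.9802·(0.4052 − 1) = -0.5830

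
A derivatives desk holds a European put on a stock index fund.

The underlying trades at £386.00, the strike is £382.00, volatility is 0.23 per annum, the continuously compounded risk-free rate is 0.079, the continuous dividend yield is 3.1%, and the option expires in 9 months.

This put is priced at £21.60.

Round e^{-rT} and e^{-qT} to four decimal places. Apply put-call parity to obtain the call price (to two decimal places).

exp(−qT) = exp(−0.031·0.75) = 0.9770;  exp(−rT) = exp(−0.079·0.75) = 0.9425
Put-call parity: C − P = S·e^(−qT) − K·e^(−rT) = 386·0.9770 − 382·0.9425 = 377.1220 − 360.0350 = 17.0870
C = P + (C − P) = 21.60 + (17.0870) = 38.6870

£38.69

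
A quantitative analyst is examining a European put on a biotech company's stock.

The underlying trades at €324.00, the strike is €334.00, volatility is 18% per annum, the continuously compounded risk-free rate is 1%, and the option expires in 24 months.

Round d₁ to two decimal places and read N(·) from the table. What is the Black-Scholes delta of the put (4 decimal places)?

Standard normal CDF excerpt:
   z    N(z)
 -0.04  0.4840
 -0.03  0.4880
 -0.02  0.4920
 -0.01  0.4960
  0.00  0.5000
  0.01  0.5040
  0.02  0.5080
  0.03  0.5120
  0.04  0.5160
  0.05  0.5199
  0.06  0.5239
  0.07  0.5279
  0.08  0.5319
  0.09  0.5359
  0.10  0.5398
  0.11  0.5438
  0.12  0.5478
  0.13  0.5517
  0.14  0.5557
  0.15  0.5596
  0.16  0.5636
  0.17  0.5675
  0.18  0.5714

-0.4641

T = 2;  σ√T = 0.2546
d₁ = [ln(324/334) + (0.01 + ½·0.18²)·2] / (σ√T) = (-0.0304 + 0.0524) / 0.2546 = 0.0864 → 0.09
N(d₁) = N(0.09) = 0.5359
Δ_put = N(d₁) − 1 = 0.5359 − 1 = -0.4641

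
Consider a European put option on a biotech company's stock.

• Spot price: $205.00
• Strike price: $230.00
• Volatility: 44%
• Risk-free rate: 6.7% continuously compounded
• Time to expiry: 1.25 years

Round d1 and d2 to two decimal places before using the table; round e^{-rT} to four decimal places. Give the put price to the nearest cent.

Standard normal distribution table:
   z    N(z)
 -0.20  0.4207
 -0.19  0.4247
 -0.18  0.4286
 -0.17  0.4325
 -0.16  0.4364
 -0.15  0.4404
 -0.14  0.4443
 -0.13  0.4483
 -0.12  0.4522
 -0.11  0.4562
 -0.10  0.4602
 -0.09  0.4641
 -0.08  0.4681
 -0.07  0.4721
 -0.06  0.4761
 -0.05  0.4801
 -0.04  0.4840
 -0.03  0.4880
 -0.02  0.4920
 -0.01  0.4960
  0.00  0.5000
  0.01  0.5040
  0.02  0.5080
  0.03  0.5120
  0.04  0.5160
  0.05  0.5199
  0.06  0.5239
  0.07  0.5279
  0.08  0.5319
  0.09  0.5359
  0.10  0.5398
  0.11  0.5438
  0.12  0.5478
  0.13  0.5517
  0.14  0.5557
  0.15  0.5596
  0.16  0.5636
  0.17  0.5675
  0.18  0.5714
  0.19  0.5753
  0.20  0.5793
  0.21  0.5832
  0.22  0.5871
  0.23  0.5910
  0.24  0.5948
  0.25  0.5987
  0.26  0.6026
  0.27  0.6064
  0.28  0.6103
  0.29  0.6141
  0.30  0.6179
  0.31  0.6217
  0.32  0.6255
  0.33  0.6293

σ√T = 0.44 × 1.1180 = 0.4919
d₁ = [ln(205/230) + (0.067 + ½·0.44²)·1.25] / (σ√T) = (-0.1151 + 0.2047) / 0.4919 = 0.1823 → 0.18
d₂ = 0.1823 − 0.4919 = -0.3096 → -0.31
exp(−rT) = exp(−0.067·1.25) = 0.9197
N(−d₂) = N(0.31) = 0.6217;  N(−d₁) = N(-0.18) = 0.4286
P = 230·0.9197·0.6217 − 205·0.4286 = 131.5088 − 87.8630 = 43.6458

$43.65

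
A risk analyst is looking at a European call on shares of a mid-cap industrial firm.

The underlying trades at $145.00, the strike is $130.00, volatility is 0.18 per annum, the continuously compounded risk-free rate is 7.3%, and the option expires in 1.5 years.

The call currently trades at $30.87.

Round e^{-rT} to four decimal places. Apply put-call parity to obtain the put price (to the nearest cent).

$2.39

e^(−rT) = e^(−0.073·1.5) = 0.8963
Put-call parity: C − P = S − K·e^(−rT) = 145 − 130·0.8963 = 145 − 116.5190 = 28.4810
P = C − (C − P) = 30.87 − (28.4810) = 2.3890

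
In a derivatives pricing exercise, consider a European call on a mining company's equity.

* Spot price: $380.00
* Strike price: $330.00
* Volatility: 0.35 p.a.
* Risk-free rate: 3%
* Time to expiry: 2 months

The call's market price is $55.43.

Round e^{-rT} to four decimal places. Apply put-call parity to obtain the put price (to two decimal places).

$3.78

e^(−rT) = e^(−0.03·0.1667) = 0.9950
Put-call parity: C − P = S − K·e^(−rT) = 380 − 330·0.9950 = 380 − 328.3500 = 51.6500
P = C − (C − P) = 55.43 − (51.6500) = 3.7800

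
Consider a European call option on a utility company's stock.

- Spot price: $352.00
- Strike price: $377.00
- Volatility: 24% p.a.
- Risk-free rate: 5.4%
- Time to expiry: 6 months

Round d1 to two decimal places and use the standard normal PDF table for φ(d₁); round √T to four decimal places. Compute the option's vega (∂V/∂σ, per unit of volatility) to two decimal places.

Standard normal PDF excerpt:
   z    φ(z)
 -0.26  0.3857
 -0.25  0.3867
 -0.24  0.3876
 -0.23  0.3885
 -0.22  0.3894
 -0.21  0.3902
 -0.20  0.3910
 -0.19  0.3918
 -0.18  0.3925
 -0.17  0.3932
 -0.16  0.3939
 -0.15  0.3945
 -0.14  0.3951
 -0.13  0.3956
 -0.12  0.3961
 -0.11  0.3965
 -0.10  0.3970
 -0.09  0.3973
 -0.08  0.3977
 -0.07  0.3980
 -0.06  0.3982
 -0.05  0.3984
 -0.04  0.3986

σ√T = 0.24·√0.5 = 0.1697
d₁ = [ln(352/377) + (0.054 + 0.24²/2)·0.5] / 0.1697 = [-0.0686 + 0.0414] / 0.1697 = -0.1604 which rounds to -0.16
√T = √0.5 = 0.7071
φ(d₁) = φ(-0.16) = 0.3939
vega = S·φ(d₁)·√T = 352·0.3939·0.7071 = 98.0414

98.04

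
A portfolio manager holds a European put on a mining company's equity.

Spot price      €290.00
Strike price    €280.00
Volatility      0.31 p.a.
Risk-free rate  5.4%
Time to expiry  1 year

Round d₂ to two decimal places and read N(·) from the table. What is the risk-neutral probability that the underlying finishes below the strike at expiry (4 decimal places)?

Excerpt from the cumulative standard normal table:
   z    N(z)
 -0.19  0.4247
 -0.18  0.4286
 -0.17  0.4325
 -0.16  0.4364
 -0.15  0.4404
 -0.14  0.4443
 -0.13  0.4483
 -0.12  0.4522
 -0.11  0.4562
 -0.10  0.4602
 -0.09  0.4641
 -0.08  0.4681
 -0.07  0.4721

σ√T = 0.31·√1 = 0.3100
d₁ = [ln(290/280) + (0.054 + 0.31²/2)·1] / 0.3100 = [0.0351 + 0.1021] / 0.3100 = 0.4424 ≈ 0.44
d₂ = d₁ − σ√T = 0.4424 − 0.3100 = 0.1324 ≈ 0.13
Risk-neutral Pr[S_T < K] = N(−d₂) = N(-0.13) = 0.4483

0.4483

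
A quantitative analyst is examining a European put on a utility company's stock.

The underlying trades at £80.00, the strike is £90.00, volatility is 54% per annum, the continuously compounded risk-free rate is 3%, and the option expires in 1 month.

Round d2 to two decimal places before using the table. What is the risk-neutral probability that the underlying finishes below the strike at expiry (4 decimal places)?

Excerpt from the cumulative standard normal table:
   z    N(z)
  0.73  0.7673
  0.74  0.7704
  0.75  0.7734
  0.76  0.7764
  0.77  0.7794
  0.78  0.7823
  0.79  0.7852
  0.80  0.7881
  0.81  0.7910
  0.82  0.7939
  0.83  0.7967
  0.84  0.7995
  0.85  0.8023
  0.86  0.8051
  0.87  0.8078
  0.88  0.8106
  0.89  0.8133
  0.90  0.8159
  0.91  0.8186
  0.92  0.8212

σ√T = 0.54 × 0.2887 = 0.1559
ln(S/K) + (r + σ²/2)T = ln(80/90) + (0.03 + 0.54²/2)·0.08333 = -0.1178 + 0.0146 = -0.1031
d₁ = -0.1031 / 0.1559 = -0.6616 which rounds to -0.66
d₂ = d₁ − σ√T = -0.6616 − 0.1559 = -0.8175 which rounds to -0.82
Risk-neutral Pr[S_T < K] = N(−d₂) = N(0.82) = 0.7939

0.7939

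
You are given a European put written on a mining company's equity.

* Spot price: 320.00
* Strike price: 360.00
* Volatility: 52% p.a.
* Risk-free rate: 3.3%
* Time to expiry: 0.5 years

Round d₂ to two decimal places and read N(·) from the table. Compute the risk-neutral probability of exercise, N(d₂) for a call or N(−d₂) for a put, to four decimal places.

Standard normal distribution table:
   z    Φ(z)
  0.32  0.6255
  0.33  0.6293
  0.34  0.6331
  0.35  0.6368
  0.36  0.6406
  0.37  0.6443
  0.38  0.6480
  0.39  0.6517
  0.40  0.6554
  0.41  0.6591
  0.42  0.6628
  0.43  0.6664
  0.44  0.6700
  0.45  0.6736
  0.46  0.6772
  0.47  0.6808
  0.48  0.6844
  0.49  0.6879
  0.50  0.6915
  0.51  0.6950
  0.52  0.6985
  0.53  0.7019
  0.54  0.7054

0.6772

σ√T = 0.52 × 0.7071 = 0.3677
d₁ = [ln(320/360) + (0.033 + ½·0.52²)·0.5] / (σ√T) = (-0.1178 + 0.0841) / 0.3677 = -0.0916 which rounds to -0.09
d₂ = -0.0916 − 0.3677 = -0.4593 which rounds to -0.46
Pr(exercise) under Q = N(−d₂) = N(0.46) = 0.6772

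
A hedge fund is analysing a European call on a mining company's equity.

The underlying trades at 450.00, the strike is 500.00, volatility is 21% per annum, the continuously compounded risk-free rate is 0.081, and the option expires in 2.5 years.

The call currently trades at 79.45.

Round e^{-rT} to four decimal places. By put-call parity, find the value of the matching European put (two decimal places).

37.80

exp(−rT) = exp(−0.081·2.5) = 0.8167
Put-call parity: C − P = S − K·e^(−rT) = 450 − 500·0.8167 = 450 − 408.3500 = 41.6500
P = C − (C − P) = 79.45 − (41.6500) = 37.8000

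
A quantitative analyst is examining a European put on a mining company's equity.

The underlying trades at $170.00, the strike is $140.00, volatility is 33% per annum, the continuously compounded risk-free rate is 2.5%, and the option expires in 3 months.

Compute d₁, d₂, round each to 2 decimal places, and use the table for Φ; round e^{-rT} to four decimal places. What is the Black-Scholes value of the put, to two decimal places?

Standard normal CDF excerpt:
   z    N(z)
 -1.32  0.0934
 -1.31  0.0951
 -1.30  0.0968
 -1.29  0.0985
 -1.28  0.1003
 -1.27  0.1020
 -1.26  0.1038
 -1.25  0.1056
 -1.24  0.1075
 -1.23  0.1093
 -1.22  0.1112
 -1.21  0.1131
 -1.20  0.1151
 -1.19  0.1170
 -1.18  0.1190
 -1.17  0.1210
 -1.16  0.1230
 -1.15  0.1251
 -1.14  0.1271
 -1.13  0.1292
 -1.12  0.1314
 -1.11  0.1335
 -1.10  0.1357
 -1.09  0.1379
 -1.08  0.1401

$1.52

σ√T = 0.33 × 0.5000 = 0.1650
ln(S/K) + (r + σ²/2)T = ln(170/140) + (0.025 + 0.33²/2)·0.25 = 0.1942 + 0.0199 = 0.2140
d₁ = 0.2140 / 0.1650 = 1.2971 ≈ 1.30
d₂ = d₁ − σ√T = 1.2971 − 0.1650 = 1.1321 ≈ 1.13
e^(−rT) = e^(−0.025·0.25) = 0.9938
N(−d₂) = N(-1.13) = 0.1292;  N(−d₁) = N(-1.30) = 0.0968
P = 140·0.9938·0.1292 − 170·0.0968 = 17.9759 − 16.4560 = 1.5199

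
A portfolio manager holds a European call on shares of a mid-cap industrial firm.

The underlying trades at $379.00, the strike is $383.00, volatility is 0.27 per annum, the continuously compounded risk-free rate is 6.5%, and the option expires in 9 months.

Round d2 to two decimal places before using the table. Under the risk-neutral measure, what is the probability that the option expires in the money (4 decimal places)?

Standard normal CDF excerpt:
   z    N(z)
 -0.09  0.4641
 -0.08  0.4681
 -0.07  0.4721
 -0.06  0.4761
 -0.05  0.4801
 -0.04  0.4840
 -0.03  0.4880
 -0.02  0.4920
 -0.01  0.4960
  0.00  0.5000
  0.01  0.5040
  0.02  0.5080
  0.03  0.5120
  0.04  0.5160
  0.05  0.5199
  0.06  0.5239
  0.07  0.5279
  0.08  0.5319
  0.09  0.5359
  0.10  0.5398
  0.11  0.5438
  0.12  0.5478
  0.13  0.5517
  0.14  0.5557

σ√T = 0.27 × 0.8660 = 0.2338
d₁ = [ln(379/383) + (0.065 + 0.27²/2)·0.75] / 0.2338 = [-0.0105 + 0.0761] / 0.2338 = 0.2805 → 0.28
d₂ = d₁ − σ√T = 0.2805 − 0.2338 = 0.0467 → 0.05
Pr(exercise) under Q = N(d₂) = 0.5199

0.5199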